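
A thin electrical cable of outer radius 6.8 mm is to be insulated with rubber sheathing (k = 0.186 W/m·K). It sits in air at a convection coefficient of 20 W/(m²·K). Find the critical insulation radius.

r_cr ≈ 9.3 mm

For a cylinder r_cr = k/h = 0.186/20
r_cr = 9.3 mm; since the bare radius (6.8 mm) is below r_cr, adding a thin layer of insulation will *increase* heat loss.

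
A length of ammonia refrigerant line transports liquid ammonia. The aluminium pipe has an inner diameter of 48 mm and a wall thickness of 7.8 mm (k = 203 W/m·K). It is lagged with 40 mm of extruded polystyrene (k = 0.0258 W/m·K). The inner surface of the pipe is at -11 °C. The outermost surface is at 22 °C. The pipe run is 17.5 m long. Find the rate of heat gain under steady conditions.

For a radial system each layer contributes R = ln(r_out/r_in)/(2πkL); films add R = 1/(hA).
R_aluminium pipe wall = ln(31.8/24)/(2π×203×17.5) = 1.261×10^-5 K/W
R_extruded polystyrene = ln(71.8/31.8)/(2π×0.0258×17.5) = 0.2871 K/W
R_total = 0.2871 K/W
Q = ΔT/R_total = 33/0.2871

Q ≈ 115 W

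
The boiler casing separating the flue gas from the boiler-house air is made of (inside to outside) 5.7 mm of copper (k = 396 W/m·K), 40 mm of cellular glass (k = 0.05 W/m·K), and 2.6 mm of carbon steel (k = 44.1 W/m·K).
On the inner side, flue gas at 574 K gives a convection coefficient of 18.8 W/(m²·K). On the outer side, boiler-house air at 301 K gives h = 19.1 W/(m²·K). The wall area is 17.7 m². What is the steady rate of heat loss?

Q ≈ 5340 W

Treating each layer as a thermal resistance in series:
R_inner film = 1/(h_i·A) = 1/(18.8×17.7) = 0.003005 K/W
R_copper = L/(kA) = 0.0057/(396×17.7) = 8.132×10^-7 K/W
R_cellular glass = L/(kA) = 0.04/(0.05×17.7) = 0.0452 K/W
R_carbon steel = L/(kA) = 0.0026/(44.1×17.7) = 3.331×10^-6 K/W
R_outer film = 1/(h_o·A) = 1/(19.1×17.7) = 0.002958 K/W
R_total = 0.05117 K/W
Q = ΔT / R_total = 273 / 0.05117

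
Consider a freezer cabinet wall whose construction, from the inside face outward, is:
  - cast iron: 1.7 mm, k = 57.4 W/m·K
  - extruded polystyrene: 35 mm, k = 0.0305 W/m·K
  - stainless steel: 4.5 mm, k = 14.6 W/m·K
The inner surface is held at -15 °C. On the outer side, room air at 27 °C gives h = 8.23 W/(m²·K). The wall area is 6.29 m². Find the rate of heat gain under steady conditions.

Q ≈ 208 W

Using the resistance-network approach (series):
R_cast iron = L/(kA) = 0.0017/(57.4×6.29) = 4.709×10^-6 K/W
R_extruded polystyrene = L/(kA) = 0.035/(0.0305×6.29) = 0.1824 K/W
R_stainless steel = L/(kA) = 0.0045/(14.6×6.29) = 4.9×10^-5 K/W
R_outer film = 1/(h_o·A) = 1/(8.23×6.29) = 0.01932 K/W
R_total = 0.2018 K/W
Q = ΔT / R_total = 42 / 0.2018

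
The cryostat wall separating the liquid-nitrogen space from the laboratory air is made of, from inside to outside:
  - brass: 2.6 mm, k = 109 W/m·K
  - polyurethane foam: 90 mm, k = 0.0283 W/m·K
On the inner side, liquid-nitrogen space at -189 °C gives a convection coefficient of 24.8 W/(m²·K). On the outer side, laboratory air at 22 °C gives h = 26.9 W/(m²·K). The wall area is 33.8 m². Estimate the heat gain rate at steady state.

Series thermal resistances:
R_inner film = 1/(h_i·A) = 1/(24.8×33.8) = 0.001193 K/W
R_brass = L/(kA) = 0.0026/(109×33.8) = 7.057×10^-7 K/W
R_polyurethane foam = L/(kA) = 0.09/(0.0283×33.8) = 0.09409 K/W
R_outer film = 1/(h_o·A) = 1/(26.9×33.8) = 0.0011 K/W
R_total = 0.09638 K/W
Q = ΔT / R_total = 211 / 0.09638

Q ≈ 2190 W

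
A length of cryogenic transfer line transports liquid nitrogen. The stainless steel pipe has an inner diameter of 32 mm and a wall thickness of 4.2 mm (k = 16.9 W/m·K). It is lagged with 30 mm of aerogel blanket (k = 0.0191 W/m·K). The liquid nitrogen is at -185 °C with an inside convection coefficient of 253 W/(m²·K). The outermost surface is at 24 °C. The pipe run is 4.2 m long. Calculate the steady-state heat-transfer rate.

Treating each annulus and film as a series resistance:
R_inner film = 1/(h_i·2πr₁L) = 1/(253×2π×0.016×4.2) = 0.009361 K/W
R_stainless steel pipe wall = ln(20.2/16)/(2π×16.9×4.2) = 5.227×10^-4 K/W
R_aerogel blanket = ln(50.2/20.2)/(2π×0.0191×4.2) = 1.806 K/W
R_total = 1.816 K/W
Q = ΔT/R_total = 209/1.816

Q ≈ 115 W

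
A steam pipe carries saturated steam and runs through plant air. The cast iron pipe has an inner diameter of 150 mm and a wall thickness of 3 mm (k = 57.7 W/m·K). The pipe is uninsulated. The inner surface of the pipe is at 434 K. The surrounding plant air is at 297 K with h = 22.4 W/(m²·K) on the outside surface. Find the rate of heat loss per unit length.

q′ ≈ 1500 W/m

For a radial system each layer contributes R = ln(r_out/r_in)/(2πkL); films add R = 1/(hA).
R_cast iron pipe wall = ln(78/75)/(2π×57.7×1) = 1.082×10^-4 K/W
R_outer film = 1/(h_o·2πr_oL) = 1/(22.4×2π×0.078×1) = 0.09109 K/W
R_total = 0.0912 K/W
Q = ΔT/R_total = 137/0.0912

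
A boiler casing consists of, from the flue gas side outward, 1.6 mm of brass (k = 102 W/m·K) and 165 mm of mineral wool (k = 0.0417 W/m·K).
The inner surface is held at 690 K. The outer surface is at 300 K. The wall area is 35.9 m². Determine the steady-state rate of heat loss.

Series thermal resistances:
R_brass = L/(kA) = 0.0016/(102×35.9) = 4.369×10^-7 K/W
R_mineral wool = L/(kA) = 0.165/(0.0417×35.9) = 0.1102 K/W
R_total = 0.1102 K/W
Q = ΔT / R_total = 390 / 0.1102

Q ≈ 3540 W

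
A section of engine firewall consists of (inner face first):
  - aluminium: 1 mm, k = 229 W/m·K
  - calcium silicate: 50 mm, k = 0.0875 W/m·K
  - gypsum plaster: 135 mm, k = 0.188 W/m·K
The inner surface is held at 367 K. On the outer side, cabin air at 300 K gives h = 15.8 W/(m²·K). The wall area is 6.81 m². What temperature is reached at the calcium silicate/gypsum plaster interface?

T ≈ 339 K

Model the wall as resistances in series:
R_aluminium = L/(kA) = 0.001/(229×6.81) = 6.412×10^-7 K/W
R_calcium silicate = L/(kA) = 0.05/(0.0875×6.81) = 0.08391 K/W
R_gypsum plaster = L/(kA) = 0.135/(0.188×6.81) = 0.1054 K/W
R_outer film = 1/(h_o·A) = 1/(15.8×6.81) = 0.009294 K/W
R_total = 0.1987 K/W;  Q = ΔT/R_total = 67/0.1987 = 337.3 W
T_interface = T_inner − Q·ΣR(inner→interface) = 367 − 337×0.08391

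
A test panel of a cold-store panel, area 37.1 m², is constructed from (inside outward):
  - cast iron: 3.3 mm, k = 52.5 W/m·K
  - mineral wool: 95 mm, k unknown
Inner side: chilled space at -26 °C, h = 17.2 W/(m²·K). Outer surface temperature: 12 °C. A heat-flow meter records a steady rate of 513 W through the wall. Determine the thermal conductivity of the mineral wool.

Model the wall as resistances in series:
R_inner film = 1/(h_i·A) = 1/(17.2×37.1) = 0.001567 K/W
R_cast iron = L/(kA) = 0.0033/(52.5×37.1) = 1.694×10^-6 K/W
Sum of known resistances R_other = 0.001569 K/W
Total R = ΔT/Q = 38/513 = 0.07407 K/W
R_mineral wool = R_total − R_other = 0.07251 K/W
k = L/(R·A) = 0.095/(0.07251×37.1)

k ≈ 0.0353 W/(m·K)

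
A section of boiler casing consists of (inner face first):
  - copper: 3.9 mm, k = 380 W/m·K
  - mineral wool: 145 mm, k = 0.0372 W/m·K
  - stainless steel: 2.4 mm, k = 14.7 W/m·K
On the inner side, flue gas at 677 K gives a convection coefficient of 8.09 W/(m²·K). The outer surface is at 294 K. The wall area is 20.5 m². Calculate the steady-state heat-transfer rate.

Q ≈ 1950 W

Model the wall as resistances in series:
R_inner film = 1/(h_i·A) = 1/(8.09×20.5) = 0.00603 K/W
R_copper = L/(kA) = 0.0039/(380×20.5) = 5.006×10^-7 K/W
R_mineral wool = L/(kA) = 0.145/(0.0372×20.5) = 0.1901 K/W
R_stainless steel = L/(kA) = 0.0024/(14.7×20.5) = 7.964×10^-6 K/W
R_total = 0.1962 K/W
Q = ΔT / R_total = 383 / 0.1962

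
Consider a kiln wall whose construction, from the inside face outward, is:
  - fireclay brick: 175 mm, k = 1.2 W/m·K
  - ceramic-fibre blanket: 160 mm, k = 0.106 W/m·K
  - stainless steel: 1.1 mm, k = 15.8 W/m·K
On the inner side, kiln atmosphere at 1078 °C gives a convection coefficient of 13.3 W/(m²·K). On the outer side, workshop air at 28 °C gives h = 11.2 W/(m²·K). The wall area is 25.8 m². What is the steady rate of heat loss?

Using the resistance-network approach (series):
R_inner film = 1/(h_i·A) = 1/(13.3×25.8) = 0.002914 K/W
R_fireclay brick = L/(kA) = 0.175/(1.2×25.8) = 0.005652 K/W
R_ceramic-fibre blanket = L/(kA) = 0.16/(0.106×25.8) = 0.05851 K/W
R_stainless steel = L/(kA) = 0.0011/(15.8×25.8) = 2.698×10^-6 K/W
R_outer film = 1/(h_o·A) = 1/(11.2×25.8) = 0.003461 K/W
R_total = 0.07054 K/W
Q = ΔT / R_total = 1050 / 0.07054

Q ≈ 14900 W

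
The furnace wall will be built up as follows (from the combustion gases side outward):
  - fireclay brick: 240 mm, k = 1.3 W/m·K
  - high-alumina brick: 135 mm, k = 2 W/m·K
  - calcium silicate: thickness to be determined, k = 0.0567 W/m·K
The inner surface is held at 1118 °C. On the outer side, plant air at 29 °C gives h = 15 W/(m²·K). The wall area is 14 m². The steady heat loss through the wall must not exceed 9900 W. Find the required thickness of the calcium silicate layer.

Series thermal resistances:
R_fireclay brick = L/(kA) = 0.24/(1.3×14) = 0.01319 K/W
R_high-alumina brick = L/(kA) = 0.135/(2×14) = 0.004821 K/W
R_outer film = 1/(h_o·A) = 1/(15×14) = 0.004762 K/W
Sum of the known resistances R_other = 0.02277 K/W
Required total resistance R_tot = ΔT/Q_allow = 1089/9900 = 0.11 K/W
R_calcium silicate = R_tot − R_other = 0.08723 K/W
L = R·k·A = 0.08723×0.0567×14

L ≈ 69.2 mm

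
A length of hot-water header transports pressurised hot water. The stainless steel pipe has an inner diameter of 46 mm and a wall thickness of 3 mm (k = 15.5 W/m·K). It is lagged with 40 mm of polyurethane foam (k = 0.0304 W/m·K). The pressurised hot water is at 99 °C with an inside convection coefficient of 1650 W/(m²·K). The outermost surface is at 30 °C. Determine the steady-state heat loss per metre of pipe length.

Cylindrical conduction, so R = ln(r₂/r₁)/(2πkL) per layer, in series:
R_inner film = 1/(h_i·2πr₁L) = 1/(1650×2π×0.023×1) = 0.004194 K/W
R_stainless steel pipe wall = ln(26/23)/(2π×15.5×1) = 0.001259 K/W
R_polyurethane foam = ln(66/26)/(2π×0.0304×1) = 4.877 K/W
R_total = 4.882 K/W
Q = ΔT/R_total = 69/4.882

q′ ≈ 14.1 W/m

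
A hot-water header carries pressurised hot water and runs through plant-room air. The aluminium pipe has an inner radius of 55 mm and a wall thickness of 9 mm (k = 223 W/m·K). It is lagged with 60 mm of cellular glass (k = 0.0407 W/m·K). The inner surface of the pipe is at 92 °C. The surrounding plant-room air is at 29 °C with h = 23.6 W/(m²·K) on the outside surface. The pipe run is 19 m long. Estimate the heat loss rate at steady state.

Q ≈ 453 W

Radial resistances (cylindrical: R_cond = ln(r_o/r_i)/(2πkL), R_conv = 1/(h·2πrL)):
R_aluminium pipe wall = ln(64/55)/(2π×223×19) = 5.693×10^-6 K/W
R_cellular glass = ln(124/64)/(2π×0.0407×19) = 0.1361 K/W
R_outer film = 1/(h_o·2πr_oL) = 1/(23.6×2π×0.124×19) = 0.002862 K/W
R_total = 0.139 K/W
Q = ΔT/R_total = 63/0.139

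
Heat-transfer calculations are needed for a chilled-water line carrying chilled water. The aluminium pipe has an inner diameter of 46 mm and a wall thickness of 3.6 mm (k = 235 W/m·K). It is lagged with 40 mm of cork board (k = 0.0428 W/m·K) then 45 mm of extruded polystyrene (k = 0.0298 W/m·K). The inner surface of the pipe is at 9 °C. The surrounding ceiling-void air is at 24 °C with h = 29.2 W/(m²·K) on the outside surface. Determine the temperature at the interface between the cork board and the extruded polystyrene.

T ≈ 17.2 °C

Radial resistances (cylindrical: R_cond = ln(r_o/r_i)/(2πkL), R_conv = 1/(h·2πrL)):
R_aluminium pipe wall = ln(26.6/23)/(2π×235×1) = 9.848×10^-5 K/W
R_cork board = ln(66.6/26.6)/(2π×0.0428×1) = 3.413 K/W
R_extruded polystyrene = ln(111.6/66.6)/(2π×0.0298×1) = 2.757 K/W
R_outer film = 1/(h_o·2πr_oL) = 1/(29.2×2π×0.1116×1) = 0.04884 K/W
R_total = 6.219 K/W
Q = ΔT/R_total = 15/6.219
Q = 2.41 W/m
T_interface = T_inner + Q·ΣR(inner→interface) = 9 + 2.41×3.413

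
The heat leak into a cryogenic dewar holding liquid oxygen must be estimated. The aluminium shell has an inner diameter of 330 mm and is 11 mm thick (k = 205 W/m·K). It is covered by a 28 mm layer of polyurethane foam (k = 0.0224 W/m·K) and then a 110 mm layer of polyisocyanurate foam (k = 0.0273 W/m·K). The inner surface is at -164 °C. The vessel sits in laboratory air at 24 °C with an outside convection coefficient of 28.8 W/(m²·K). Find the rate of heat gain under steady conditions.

Q ≈ 24.1 W

Spherical conduction: R = (1/r_in − 1/r_out)/(4πk) per layer; series-sum.
R_aluminium shell = (1/0.165 − 1/0.176)/(4π×205) = 1.47×10^-4 K/W
R_polyurethane foam = (1/0.176 − 1/0.204)/(4π×0.0224) = 2.77 K/W
R_polyisocyanurate foam = (1/0.204 − 1/0.314)/(4π×0.0273) = 5.006 K/W
R_outer film = 1/(h·4πr_o²) = 1/(28.8×4π×0.314²) = 0.02802 K/W
R_total = 7.804 K/W
Q = ΔT/R_total = 188/7.804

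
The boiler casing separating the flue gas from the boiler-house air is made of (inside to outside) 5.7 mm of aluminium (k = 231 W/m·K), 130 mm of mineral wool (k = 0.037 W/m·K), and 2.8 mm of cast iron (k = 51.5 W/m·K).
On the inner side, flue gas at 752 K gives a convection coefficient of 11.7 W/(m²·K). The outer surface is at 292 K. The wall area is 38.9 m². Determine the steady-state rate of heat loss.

Q ≈ 4970 W

Treating each layer as a thermal resistance in series:
R_inner film = 1/(h_i·A) = 1/(11.7×38.9) = 0.002197 K/W
R_aluminium = L/(kA) = 0.0057/(231×38.9) = 6.343×10^-7 K/W
R_mineral wool = L/(kA) = 0.13/(0.037×38.9) = 0.09032 K/W
R_cast iron = L/(kA) = 0.0028/(51.5×38.9) = 1.398×10^-6 K/W
R_total = 0.09252 K/W
Q = ΔT / R_total = 460 / 0.09252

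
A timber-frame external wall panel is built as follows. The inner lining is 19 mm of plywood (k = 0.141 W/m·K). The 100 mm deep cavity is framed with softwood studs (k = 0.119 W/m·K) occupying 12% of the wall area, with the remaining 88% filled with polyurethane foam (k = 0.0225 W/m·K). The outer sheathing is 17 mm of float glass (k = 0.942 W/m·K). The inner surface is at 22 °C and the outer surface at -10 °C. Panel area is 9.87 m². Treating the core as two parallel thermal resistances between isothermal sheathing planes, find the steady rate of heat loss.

Sheathing layers in series; stud and cavity paths in parallel between them.
R_inner = 0.019/(0.141×9.87) = 0.01365 K/W
R_stud  = 0.1/(0.119×0.12×9.87) = 0.7095 K/W
R_cav   = 0.1/(0.0225×0.88×9.87) = 0.5117 K/W
1/R_core = 1/R_stud + 1/R_cav → R_core = 0.2973 K/W
R_outer = 0.017/(0.942×9.87) = 0.001828 K/W
R_total = 0.3128 K/W
Q = ΔT/R_total = 32/0.3128

Q ≈ 102 W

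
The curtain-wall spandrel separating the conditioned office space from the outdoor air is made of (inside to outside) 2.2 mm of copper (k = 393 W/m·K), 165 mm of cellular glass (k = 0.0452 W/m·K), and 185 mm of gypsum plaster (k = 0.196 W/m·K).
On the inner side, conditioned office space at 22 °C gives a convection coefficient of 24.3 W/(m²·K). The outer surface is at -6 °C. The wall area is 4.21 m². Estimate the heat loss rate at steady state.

Q ≈ 25.4 W

Model the wall as resistances in series:
R_inner film = 1/(h_i·A) = 1/(24.3×4.21) = 0.009775 K/W
R_copper = L/(kA) = 0.0022/(393×4.21) = 1.33×10^-6 K/W
R_cellular glass = L/(kA) = 0.165/(0.0452×4.21) = 0.8671 K/W
R_gypsum plaster = L/(kA) = 0.185/(0.196×4.21) = 0.2242 K/W
R_total = 1.101 K/W
Q = ΔT / R_total = 28 / 1.101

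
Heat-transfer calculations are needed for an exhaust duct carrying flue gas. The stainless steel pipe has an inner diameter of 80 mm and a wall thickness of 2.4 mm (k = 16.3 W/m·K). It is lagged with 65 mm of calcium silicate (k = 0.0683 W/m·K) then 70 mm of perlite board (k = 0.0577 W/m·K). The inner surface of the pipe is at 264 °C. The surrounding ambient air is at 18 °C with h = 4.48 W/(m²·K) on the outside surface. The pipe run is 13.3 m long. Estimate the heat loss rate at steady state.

Cylindrical conduction, so R = ln(r₂/r₁)/(2πkL) per layer, in series:
R_stainless steel pipe wall = ln(42.4/40)/(2π×16.3×13.3) = 4.278×10^-5 K/W
R_calcium silicate = ln(107.4/42.4)/(2π×0.0683×13.3) = 0.1628 K/W
R_perlite board = ln(177.4/107.4)/(2π×0.0577×13.3) = 0.1041 K/W
R_outer film = 1/(h_o·2πr_oL) = 1/(4.48×2π×0.1774×13.3) = 0.01506 K/W
R_total = 0.282 K/W
Q = ΔT/R_total = 246/0.282

Q ≈ 872 W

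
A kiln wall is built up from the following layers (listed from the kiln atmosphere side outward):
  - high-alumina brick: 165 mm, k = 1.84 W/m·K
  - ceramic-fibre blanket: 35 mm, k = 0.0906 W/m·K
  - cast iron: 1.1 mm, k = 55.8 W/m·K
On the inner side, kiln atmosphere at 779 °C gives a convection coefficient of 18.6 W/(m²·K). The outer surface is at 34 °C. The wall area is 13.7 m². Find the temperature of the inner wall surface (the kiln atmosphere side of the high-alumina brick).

T ≈ 703 °C

Model the wall as resistances in series:
R_inner film = 1/(h_i·A) = 1/(18.6×13.7) = 0.003924 K/W
R_high-alumina brick = L/(kA) = 0.165/(1.84×13.7) = 0.006546 K/W
R_ceramic-fibre blanket = L/(kA) = 0.035/(0.0906×13.7) = 0.0282 K/W
R_cast iron = L/(kA) = 0.0011/(55.8×13.7) = 1.439×10^-6 K/W
R_total = 0.03867 K/W;  Q = ΔT/R_total = 745/0.03867 = 19270 W
T_interface = T_inner − Q·ΣR(inner→interface) = 779 − 19300×0.003924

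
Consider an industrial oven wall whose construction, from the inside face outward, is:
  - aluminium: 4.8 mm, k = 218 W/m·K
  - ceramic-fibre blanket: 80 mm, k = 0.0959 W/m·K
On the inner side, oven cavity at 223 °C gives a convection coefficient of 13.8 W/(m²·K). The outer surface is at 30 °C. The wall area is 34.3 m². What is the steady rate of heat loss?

Using the resistance-network approach (series):
R_inner film = 1/(h_i·A) = 1/(13.8×34.3) = 0.002113 K/W
R_aluminium = L/(kA) = 0.0048/(218×34.3) = 6.419×10^-7 K/W
R_ceramic-fibre blanket = L/(kA) = 0.08/(0.0959×34.3) = 0.02432 K/W
R_total = 0.02643 K/W
Q = ΔT / R_total = 193 / 0.02643

Q ≈ 7300 W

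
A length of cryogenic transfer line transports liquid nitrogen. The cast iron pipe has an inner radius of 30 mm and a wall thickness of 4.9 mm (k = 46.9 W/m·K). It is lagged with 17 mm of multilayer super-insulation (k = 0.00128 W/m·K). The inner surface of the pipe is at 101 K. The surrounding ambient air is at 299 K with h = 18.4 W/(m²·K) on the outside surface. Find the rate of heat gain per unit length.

q′ ≈ 4 W/m

Radial resistances (cylindrical: R_cond = ln(r_o/r_i)/(2πkL), R_conv = 1/(h·2πrL)):
R_cast iron pipe wall = ln(34.9/30)/(2π×46.9×1) = 5.134×10^-4 K/W
R_multilayer super-insulation = ln(51.9/34.9)/(2π×0.00128×1) = 49.34 K/W
R_outer film = 1/(h_o·2πr_oL) = 1/(18.4×2π×0.0519×1) = 0.1667 K/W
R_total = 49.51 K/W
Q = ΔT/R_total = 198/49.51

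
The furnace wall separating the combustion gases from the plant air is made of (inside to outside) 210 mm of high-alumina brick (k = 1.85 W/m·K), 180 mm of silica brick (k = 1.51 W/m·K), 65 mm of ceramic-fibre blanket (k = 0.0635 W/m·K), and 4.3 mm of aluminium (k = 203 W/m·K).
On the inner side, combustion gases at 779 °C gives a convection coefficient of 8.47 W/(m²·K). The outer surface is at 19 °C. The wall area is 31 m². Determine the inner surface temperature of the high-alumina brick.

Using the resistance-network approach (series):
R_inner film = 1/(h_i·A) = 1/(8.47×31) = 0.003809 K/W
R_high-alumina brick = L/(kA) = 0.21/(1.85×31) = 0.003662 K/W
R_silica brick = L/(kA) = 0.18/(1.51×31) = 0.003845 K/W
R_ceramic-fibre blanket = L/(kA) = 0.065/(0.0635×31) = 0.03302 K/W
R_aluminium = L/(kA) = 0.0043/(203×31) = 6.833×10^-7 K/W
R_total = 0.04434 K/W;  Q = ΔT/R_total = 760/0.04434 = 17140 W
T_interface = T_inner − Q·ΣR(inner→interface) = 779 − 17100×0.003809

T ≈ 714 °C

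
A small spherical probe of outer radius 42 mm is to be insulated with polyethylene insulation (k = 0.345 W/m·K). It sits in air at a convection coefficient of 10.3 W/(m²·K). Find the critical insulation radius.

For a sphere r_cr = 2k/h = 2×0.345/10.3
r_cr = 67 mm; since the bare radius (42 mm) is below r_cr, adding a thin layer of insulation will *increase* heat loss.

r_cr ≈ 67 mm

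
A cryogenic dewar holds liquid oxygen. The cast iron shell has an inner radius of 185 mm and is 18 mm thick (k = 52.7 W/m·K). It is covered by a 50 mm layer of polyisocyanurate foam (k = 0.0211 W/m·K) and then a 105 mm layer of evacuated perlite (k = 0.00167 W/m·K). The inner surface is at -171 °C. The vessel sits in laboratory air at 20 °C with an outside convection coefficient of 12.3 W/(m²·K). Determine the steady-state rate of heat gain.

Each spherical layer contributes R = (1/r_i − 1/r_o)/(4πk):
R_cast iron shell = (1/0.185 − 1/0.203)/(4π×52.7) = 7.237×10^-4 K/W
R_polyisocyanurate foam = (1/0.203 − 1/0.253)/(4π×0.0211) = 3.672 K/W
R_evacuated perlite = (1/0.253 − 1/0.358)/(4π×0.00167) = 55.24 K/W
R_outer film = 1/(h·4πr_o²) = 1/(12.3×4π×0.358²) = 0.05048 K/W
R_total = 58.96 K/W
Q = ΔT/R_total = 191/58.96

Q ≈ 3.24 W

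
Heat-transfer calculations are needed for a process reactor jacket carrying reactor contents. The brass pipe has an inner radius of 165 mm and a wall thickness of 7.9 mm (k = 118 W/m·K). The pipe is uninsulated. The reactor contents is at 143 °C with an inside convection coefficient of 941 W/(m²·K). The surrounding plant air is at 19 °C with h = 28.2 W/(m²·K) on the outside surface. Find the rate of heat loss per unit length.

For a radial system each layer contributes R = ln(r_out/r_in)/(2πkL); films add R = 1/(hA).
R_inner film = 1/(h_i·2πr₁L) = 1/(941×2π×0.165×1) = 0.001025 K/W
R_brass pipe wall = ln(172.9/165)/(2π×118×1) = 6.308×10^-5 K/W
R_outer film = 1/(h_o·2πr_oL) = 1/(28.2×2π×0.1729×1) = 0.03264 K/W
R_total = 0.03373 K/W
Q = ΔT/R_total = 124/0.03373

q′ ≈ 3680 W/m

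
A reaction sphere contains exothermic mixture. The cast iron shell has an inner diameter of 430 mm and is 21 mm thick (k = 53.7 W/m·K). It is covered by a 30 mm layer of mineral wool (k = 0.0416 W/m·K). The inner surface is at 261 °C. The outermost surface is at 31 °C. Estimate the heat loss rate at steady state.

Q ≈ 251 W

Radial (spherical) resistances in series:
R_cast iron shell = (1/0.215 − 1/0.236)/(4π×53.7) = 6.133×10^-4 K/W
R_mineral wool = (1/0.236 − 1/0.266)/(4π×0.0416) = 0.9142 K/W
R_total = 0.9148 K/W
Q = ΔT/R_total = 230/0.9148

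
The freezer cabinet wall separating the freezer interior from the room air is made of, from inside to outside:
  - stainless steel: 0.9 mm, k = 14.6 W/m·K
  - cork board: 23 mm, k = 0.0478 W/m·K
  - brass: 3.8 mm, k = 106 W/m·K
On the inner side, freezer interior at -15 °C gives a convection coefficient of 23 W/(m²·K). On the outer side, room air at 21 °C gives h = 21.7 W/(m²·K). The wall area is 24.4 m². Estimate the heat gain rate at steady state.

Q ≈ 1540 W

Thermal resistances in series:
R_inner film = 1/(h_i·A) = 1/(23×24.4) = 0.001782 K/W
R_stainless steel = L/(kA) = 0.0009/(14.6×24.4) = 2.526×10^-6 K/W
R_cork board = L/(kA) = 0.023/(0.0478×24.4) = 0.01972 K/W
R_brass = L/(kA) = 0.0038/(106×24.4) = 1.469×10^-6 K/W
R_outer film = 1/(h_o·A) = 1/(21.7×24.4) = 0.001889 K/W
R_total = 0.02339 K/W
Q = ΔT / R_total = 36 / 0.02339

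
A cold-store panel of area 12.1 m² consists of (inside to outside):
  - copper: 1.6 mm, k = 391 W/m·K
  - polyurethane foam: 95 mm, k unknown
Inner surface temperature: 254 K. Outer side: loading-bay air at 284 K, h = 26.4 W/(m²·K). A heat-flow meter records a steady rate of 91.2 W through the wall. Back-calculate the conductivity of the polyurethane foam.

Treating each layer as a thermal resistance in series:
R_copper = L/(kA) = 0.0016/(391×12.1) = 3.382×10^-7 K/W
R_outer film = 1/(h_o·A) = 1/(26.4×12.1) = 0.00313 K/W
Sum of known resistances R_other = 0.003131 K/W
Total R = ΔT/Q = 30/91.2 = 0.3289 K/W
R_polyurethane foam = R_total − R_other = 0.3258 K/W
k = L/(R·A) = 0.095/(0.3258×12.1)

k ≈ 0.0241 W/(m·K)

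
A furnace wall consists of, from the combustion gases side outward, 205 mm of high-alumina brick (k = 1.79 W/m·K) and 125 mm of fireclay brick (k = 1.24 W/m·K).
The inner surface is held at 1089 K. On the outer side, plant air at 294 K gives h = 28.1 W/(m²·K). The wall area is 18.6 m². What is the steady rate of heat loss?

Using the resistance-network approach (series):
R_high-alumina brick = L/(kA) = 0.205/(1.79×18.6) = 0.006157 K/W
R_fireclay brick = L/(kA) = 0.125/(1.24×18.6) = 0.00542 K/W
R_outer film = 1/(h_o·A) = 1/(28.1×18.6) = 0.001913 K/W
R_total = 0.01349 K/W
Q = ΔT / R_total = 795 / 0.01349

Q ≈ 58900 W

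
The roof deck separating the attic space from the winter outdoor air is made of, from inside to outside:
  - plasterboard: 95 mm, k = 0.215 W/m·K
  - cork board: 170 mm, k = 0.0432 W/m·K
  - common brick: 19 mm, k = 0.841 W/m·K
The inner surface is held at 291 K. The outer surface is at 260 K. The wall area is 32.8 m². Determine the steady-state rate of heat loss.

Model the wall as resistances in series:
R_plasterboard = L/(kA) = 0.095/(0.215×32.8) = 0.01347 K/W
R_cork board = L/(kA) = 0.17/(0.0432×32.8) = 0.12 K/W
R_common brick = L/(kA) = 0.019/(0.841×32.8) = 6.888×10^-4 K/W
R_total = 0.1341 K/W
Q = ΔT / R_total = 31 / 0.1341

Q ≈ 231 W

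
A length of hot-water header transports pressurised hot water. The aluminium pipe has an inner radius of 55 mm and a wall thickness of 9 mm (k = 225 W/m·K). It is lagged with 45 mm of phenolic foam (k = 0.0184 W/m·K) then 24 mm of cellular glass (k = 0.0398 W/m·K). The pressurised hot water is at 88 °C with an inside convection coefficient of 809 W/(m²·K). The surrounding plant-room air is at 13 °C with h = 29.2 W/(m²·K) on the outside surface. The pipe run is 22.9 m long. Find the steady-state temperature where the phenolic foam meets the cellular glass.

T ≈ 24.5 °C

Radial resistances (cylindrical: R_cond = ln(r_o/r_i)/(2πkL), R_conv = 1/(h·2πrL)):
R_inner film = 1/(h_i·2πr₁L) = 1/(809×2π×0.055×22.9) = 1.562×10^-4 K/W
R_aluminium pipe wall = ln(64/55)/(2π×225×22.9) = 4.681×10^-6 K/W
R_phenolic foam = ln(109/64)/(2π×0.0184×22.9) = 0.2011 K/W
R_cellular glass = ln(133/109)/(2π×0.0398×22.9) = 0.03475 K/W
R_outer film = 1/(h_o·2πr_oL) = 1/(29.2×2π×0.133×22.9) = 0.00179 K/W
R_total = 0.2378 K/W
Q = ΔT/R_total = 75/0.2378
Q = 315 W
T_interface = T_inner − Q·ΣR(inner→interface) = 88 − 315×0.2013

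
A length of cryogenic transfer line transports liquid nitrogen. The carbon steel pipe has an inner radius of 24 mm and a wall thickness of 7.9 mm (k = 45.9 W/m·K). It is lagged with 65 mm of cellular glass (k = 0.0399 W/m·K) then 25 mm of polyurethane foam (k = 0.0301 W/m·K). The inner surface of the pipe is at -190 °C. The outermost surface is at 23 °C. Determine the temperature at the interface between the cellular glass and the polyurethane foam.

Per-layer cylindrical resistances, series-summed:
R_carbon steel pipe wall = ln(31.9/24)/(2π×45.9×1) = 9.867×10^-4 K/W
R_cellular glass = ln(96.9/31.9)/(2π×0.0399×1) = 4.432 K/W
R_polyurethane foam = ln(121.9/96.9)/(2π×0.0301×1) = 1.214 K/W
R_total = 5.646 K/W
Q = ΔT/R_total = 213/5.646
Q = 37.7 W/m
T_interface = T_inner + Q·ΣR(inner→interface) = -190 + 37.7×4.433

T ≈ -22.8 °C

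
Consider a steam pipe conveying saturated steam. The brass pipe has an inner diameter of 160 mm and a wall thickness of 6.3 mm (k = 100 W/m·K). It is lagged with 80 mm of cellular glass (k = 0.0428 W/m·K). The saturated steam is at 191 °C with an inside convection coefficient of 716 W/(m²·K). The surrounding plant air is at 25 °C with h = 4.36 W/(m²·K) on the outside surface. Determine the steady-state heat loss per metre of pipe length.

q′ ≈ 62.4 W/m

Radial resistances (cylindrical: R_cond = ln(r_o/r_i)/(2πkL), R_conv = 1/(h·2πrL)):
R_inner film = 1/(h_i·2πr₁L) = 1/(716×2π×0.08×1) = 0.002779 K/W
R_brass pipe wall = ln(86.3/80)/(2π×100×1) = 1.206×10^-4 K/W
R_cellular glass = ln(166.3/86.3)/(2π×0.0428×1) = 2.439 K/W
R_outer film = 1/(h_o·2πr_oL) = 1/(4.36×2π×0.1663×1) = 0.2195 K/W
R_total = 2.662 K/W
Q = ΔT/R_total = 166/2.662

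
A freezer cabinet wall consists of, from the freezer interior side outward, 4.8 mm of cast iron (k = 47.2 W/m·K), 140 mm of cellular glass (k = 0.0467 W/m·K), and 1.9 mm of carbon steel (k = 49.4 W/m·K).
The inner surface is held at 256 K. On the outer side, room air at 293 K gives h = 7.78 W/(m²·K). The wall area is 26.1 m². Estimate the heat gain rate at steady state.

Q ≈ 309 W

Treating each layer as a thermal resistance in series:
R_cast iron = L/(kA) = 0.0048/(47.2×26.1) = 3.896×10^-6 K/W
R_cellular glass = L/(kA) = 0.14/(0.0467×26.1) = 0.1149 K/W
R_carbon steel = L/(kA) = 0.0019/(49.4×26.1) = 1.474×10^-6 K/W
R_outer film = 1/(h_o·A) = 1/(7.78×26.1) = 0.004925 K/W
R_total = 0.1198 K/W
Q = ΔT / R_total = 37 / 0.1198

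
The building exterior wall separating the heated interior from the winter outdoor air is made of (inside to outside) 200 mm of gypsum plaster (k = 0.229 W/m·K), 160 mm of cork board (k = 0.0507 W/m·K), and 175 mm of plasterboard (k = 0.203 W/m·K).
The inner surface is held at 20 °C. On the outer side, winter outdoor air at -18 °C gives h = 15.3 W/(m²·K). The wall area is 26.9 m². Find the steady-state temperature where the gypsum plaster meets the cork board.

T ≈ 13.3 °C

Series thermal resistances:
R_gypsum plaster = L/(kA) = 0.2/(0.229×26.9) = 0.03247 K/W
R_cork board = L/(kA) = 0.16/(0.0507×26.9) = 0.1173 K/W
R_plasterboard = L/(kA) = 0.175/(0.203×26.9) = 0.03205 K/W
R_outer film = 1/(h_o·A) = 1/(15.3×26.9) = 0.00243 K/W
R_total = 0.1843 K/W;  Q = ΔT/R_total = 38/0.1843 = 206.2 W
T_interface = T_inner − Q·ΣR(inner→interface) = 20 − 206×0.03247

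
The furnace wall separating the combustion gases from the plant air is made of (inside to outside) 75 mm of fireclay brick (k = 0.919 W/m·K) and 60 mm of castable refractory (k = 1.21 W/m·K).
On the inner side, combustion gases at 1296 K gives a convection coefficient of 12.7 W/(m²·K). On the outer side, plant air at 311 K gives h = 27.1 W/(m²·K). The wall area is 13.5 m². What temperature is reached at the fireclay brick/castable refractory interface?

T ≈ 656 K

Treating each layer as a thermal resistance in series:
R_inner film = 1/(h_i·A) = 1/(12.7×13.5) = 0.005833 K/W
R_fireclay brick = L/(kA) = 0.075/(0.919×13.5) = 0.006045 K/W
R_castable refractory = L/(kA) = 0.06/(1.21×13.5) = 0.003673 K/W
R_outer film = 1/(h_o·A) = 1/(27.1×13.5) = 0.002733 K/W
R_total = 0.01828 K/W;  Q = ΔT/R_total = 985/0.01828 = 53870 W
T_interface = T_inner − Q·ΣR(inner→interface) = 1296 − 53900×0.01188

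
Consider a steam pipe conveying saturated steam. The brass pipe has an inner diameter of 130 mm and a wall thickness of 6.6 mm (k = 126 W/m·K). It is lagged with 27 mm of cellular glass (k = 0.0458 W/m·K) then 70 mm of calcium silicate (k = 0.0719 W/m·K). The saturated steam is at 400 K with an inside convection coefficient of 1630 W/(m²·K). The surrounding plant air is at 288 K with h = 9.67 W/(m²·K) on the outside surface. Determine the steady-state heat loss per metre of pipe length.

Treating each annulus and film as a series resistance:
R_inner film = 1/(h_i·2πr₁L) = 1/(1630×2π×0.065×1) = 0.001502 K/W
R_brass pipe wall = ln(71.6/65)/(2π×126×1) = 1.222×10^-4 K/W
R_cellular glass = ln(98.6/71.6)/(2π×0.0458×1) = 1.112 K/W
R_calcium silicate = ln(168.6/98.6)/(2π×0.0719×1) = 1.187 K/W
R_outer film = 1/(h_o·2πr_oL) = 1/(9.67×2π×0.1686×1) = 0.09762 K/W
R_total = 2.399 K/W
Q = ΔT/R_total = 112/2.399

q′ ≈ 46.7 W/m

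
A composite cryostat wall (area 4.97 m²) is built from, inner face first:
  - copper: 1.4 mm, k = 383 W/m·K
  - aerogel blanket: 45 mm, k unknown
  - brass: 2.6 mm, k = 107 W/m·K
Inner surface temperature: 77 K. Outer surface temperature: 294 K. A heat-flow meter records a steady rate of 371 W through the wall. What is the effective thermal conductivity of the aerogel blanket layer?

k ≈ 0.0155 W/(m·K)

Treating each layer as a thermal resistance in series:
R_copper = L/(kA) = 0.0014/(383×4.97) = 7.355×10^-7 K/W
R_brass = L/(kA) = 0.0026/(107×4.97) = 4.889×10^-6 K/W
Sum of known resistances R_other = 5.625×10^-6 K/W
Total R = ΔT/Q = 217/371 = 0.5849 K/W
R_aerogel blanket = R_total − R_other = 0.5849 K/W
k = L/(R·A) = 0.045/(0.5849×4.97)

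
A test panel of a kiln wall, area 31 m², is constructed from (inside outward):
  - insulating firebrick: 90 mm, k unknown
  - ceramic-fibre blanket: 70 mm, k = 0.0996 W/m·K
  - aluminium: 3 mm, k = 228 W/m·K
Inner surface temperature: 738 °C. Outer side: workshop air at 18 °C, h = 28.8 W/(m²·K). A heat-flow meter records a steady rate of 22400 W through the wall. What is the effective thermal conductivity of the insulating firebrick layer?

Series thermal resistances:
R_ceramic-fibre blanket = L/(kA) = 0.07/(0.0996×31) = 0.02267 K/W
R_aluminium = L/(kA) = 0.003/(228×31) = 4.244×10^-7 K/W
R_outer film = 1/(h_o·A) = 1/(28.8×31) = 0.00112 K/W
Sum of known resistances R_other = 0.02379 K/W
Total R = ΔT/Q = 720/22400 = 0.03214 K/W
R_insulating firebrick = R_total − R_other = 0.008351 K/W
k = L/(R·A) = 0.09/(0.008351×31)

k ≈ 0.348 W/(m·K)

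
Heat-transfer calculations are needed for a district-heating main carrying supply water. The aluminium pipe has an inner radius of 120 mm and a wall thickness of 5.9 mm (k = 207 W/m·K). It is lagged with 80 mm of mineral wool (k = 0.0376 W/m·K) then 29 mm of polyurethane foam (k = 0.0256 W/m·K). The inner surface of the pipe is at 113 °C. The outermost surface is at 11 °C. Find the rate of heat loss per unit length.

For a radial system each layer contributes R = ln(r_out/r_in)/(2πkL); films add R = 1/(hA).
R_aluminium pipe wall = ln(125.9/120)/(2π×207×1) = 3.69×10^-5 K/W
R_mineral wool = ln(205.9/125.9)/(2π×0.0376×1) = 2.082 K/W
R_polyurethane foam = ln(234.9/205.9)/(2π×0.0256×1) = 0.8192 K/W
R_total = 2.901 K/W
Q = ΔT/R_total = 102/2.901

q′ ≈ 35.2 W/m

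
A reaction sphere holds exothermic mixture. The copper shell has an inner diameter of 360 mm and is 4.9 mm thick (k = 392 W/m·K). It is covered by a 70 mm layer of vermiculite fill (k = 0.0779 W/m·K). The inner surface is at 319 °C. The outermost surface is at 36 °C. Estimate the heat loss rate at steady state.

Spherical conduction: R = (1/r_in − 1/r_out)/(4πk) per layer; series-sum.
R_copper shell = (1/0.18 − 1/0.1849)/(4π×392) = 2.989×10^-5 K/W
R_vermiculite fill = (1/0.1849 − 1/0.2549)/(4π×0.0779) = 1.517 K/W
R_total = 1.517 K/W
Q = ΔT/R_total = 283/1.517

Q ≈ 187 W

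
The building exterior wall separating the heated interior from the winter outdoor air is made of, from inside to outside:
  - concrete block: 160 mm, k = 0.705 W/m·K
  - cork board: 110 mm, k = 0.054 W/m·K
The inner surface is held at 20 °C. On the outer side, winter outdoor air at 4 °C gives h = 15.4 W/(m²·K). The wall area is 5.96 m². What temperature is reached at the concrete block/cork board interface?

Series thermal resistances:
R_concrete block = L/(kA) = 0.16/(0.705×5.96) = 0.03808 K/W
R_cork board = L/(kA) = 0.11/(0.054×5.96) = 0.3418 K/W
R_outer film = 1/(h_o·A) = 1/(15.4×5.96) = 0.0109 K/W
R_total = 0.3908 K/W;  Q = ΔT/R_total = 16/0.3908 = 40.95 W
T_interface = T_inner − Q·ΣR(inner→interface) = 20 − 40.9×0.03808

T ≈ 18.4 °C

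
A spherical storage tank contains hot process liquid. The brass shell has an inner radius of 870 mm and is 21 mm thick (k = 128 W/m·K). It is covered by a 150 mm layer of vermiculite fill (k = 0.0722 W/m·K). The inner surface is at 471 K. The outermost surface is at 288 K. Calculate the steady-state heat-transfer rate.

Radial (spherical) resistances in series:
R_brass shell = (1/0.87 − 1/0.891)/(4π×128) = 1.684×10^-5 K/W
R_vermiculite fill = (1/0.891 − 1/1.041)/(4π×0.0722) = 0.1782 K/W
R_total = 0.1783 K/W
Q = ΔT/R_total = 183/0.1783

Q ≈ 1030 W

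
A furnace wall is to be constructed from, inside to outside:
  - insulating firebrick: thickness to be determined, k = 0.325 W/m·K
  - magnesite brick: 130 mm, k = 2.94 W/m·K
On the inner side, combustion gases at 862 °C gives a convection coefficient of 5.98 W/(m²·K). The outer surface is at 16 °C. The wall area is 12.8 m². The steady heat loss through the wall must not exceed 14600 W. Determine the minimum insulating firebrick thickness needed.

L ≈ 172 mm

Treating each layer as a thermal resistance in series:
R_inner film = 1/(h_i·A) = 1/(5.98×12.8) = 0.01306 K/W
R_magnesite brick = L/(kA) = 0.13/(2.94×12.8) = 0.003455 K/W
Sum of the known resistances R_other = 0.01652 K/W
Required total resistance R_tot = ΔT/Q_allow = 846/14600 = 0.05795 K/W
R_insulating firebrick = R_tot − R_other = 0.04143 K/W
L = R·k·A = 0.04143×0.325×12.8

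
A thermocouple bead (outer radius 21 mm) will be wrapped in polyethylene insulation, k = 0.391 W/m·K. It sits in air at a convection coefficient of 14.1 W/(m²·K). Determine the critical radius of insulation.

For a sphere r_cr = 2k/h = 2×0.391/14.1
r_cr = 55.5 mm; since the bare radius (21 mm) is below r_cr, adding a thin layer of insulation will *increase* heat loss.

r_cr ≈ 55.5 mm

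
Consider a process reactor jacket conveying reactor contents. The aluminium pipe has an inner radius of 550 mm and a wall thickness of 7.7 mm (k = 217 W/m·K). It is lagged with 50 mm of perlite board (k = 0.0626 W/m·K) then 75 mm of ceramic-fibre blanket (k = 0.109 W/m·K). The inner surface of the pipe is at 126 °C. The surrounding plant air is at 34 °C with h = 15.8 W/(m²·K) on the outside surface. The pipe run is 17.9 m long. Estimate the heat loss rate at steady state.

Q ≈ 4090 W

Radial resistances (cylindrical: R_cond = ln(r_o/r_i)/(2πkL), R_conv = 1/(h·2πrL)):
R_aluminium pipe wall = ln(557.7/550)/(2π×217×17.9) = 5.697×10^-7 K/W
R_perlite board = ln(607.7/557.7)/(2π×0.0626×17.9) = 0.0122 K/W
R_ceramic-fibre blanket = ln(682.7/607.7)/(2π×0.109×17.9) = 0.009493 K/W
R_outer film = 1/(h_o·2πr_oL) = 1/(15.8×2π×0.6827×17.9) = 8.243×10^-4 K/W
R_total = 0.02251 K/W
Q = ΔT/R_total = 92/0.02251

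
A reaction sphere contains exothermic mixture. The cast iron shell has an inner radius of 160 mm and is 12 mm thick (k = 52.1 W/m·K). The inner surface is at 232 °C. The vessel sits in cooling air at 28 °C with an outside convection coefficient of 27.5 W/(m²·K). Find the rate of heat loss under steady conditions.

Radial (spherical) resistances in series:
R_cast iron shell = (1/0.16 − 1/0.172)/(4π×52.1) = 6.66×10^-4 K/W
R_outer film = 1/(h·4πr_o²) = 1/(27.5×4π×0.172²) = 0.09781 K/W
R_total = 0.09848 K/W
Q = ΔT/R_total = 204/0.09848

Q ≈ 2070 W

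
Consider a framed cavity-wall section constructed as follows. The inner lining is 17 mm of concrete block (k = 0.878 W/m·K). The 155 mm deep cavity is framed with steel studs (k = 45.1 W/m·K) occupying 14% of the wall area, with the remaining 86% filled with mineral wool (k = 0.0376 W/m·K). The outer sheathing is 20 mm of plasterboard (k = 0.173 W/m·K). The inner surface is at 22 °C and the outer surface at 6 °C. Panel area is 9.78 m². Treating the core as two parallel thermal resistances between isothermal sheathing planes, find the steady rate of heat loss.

Sheathing layers in series; stud and cavity paths in parallel between them.
R_inner = 0.017/(0.878×9.78) = 0.00198 K/W
R_stud  = 0.155/(45.1×0.14×9.78) = 0.00251 K/W
R_cav   = 0.155/(0.0376×0.86×9.78) = 0.4901 K/W
1/R_core = 1/R_stud + 1/R_cav → R_core = 0.002497 K/W
R_outer = 0.02/(0.173×9.78) = 0.01182 K/W
R_total = 0.0163 K/W
Q = ΔT/R_total = 16/0.0163

Q ≈ 982 W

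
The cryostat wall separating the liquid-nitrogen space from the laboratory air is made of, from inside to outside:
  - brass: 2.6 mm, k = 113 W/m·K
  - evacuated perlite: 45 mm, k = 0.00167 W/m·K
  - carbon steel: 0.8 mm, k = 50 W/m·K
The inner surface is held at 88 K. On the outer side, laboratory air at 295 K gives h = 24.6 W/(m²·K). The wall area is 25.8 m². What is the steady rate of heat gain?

Q ≈ 198 W

Series thermal resistances:
R_brass = L/(kA) = 0.0026/(113×25.8) = 8.918×10^-7 K/W
R_evacuated perlite = L/(kA) = 0.045/(0.00167×25.8) = 1.044 K/W
R_carbon steel = L/(kA) = 0.0008/(50×25.8) = 6.202×10^-7 K/W
R_outer film = 1/(h_o·A) = 1/(24.6×25.8) = 0.001576 K/W
R_total = 1.046 K/W
Q = ΔT / R_total = 207 / 1.046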